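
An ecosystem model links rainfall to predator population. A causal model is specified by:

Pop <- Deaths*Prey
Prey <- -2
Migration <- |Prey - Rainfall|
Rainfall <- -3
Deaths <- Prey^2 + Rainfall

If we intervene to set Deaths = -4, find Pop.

8

do(Deaths=-4) replaces the equation Deaths <- Prey^2 + Rainfall with the constant Deaths = -4.
Pop = Deaths*Prey  [with Deaths=-4, Prey=-2]  = 8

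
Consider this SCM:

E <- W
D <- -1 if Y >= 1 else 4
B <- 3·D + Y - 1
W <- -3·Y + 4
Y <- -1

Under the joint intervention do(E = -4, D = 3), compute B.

The joint intervention fixes E = -4, D = 3, removing each variable's own equation.
B = 3·D + Y - 1  [with D=3, Y=-1]  = 7

7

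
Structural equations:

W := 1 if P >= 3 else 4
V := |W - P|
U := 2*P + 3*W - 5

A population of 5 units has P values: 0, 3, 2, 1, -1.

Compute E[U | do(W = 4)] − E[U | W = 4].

The intervention sets W=4 in all 5 units regardless of P. Recomputing U per unit gives 7, 13, 11, 9, 5; average 9.
E[U|W=4] averages over only the 4 units with W=4 (P = 0, 2, 1, -1): U = 7, 11, 9, 5, mean 8.
Difference = 9 − 8 = 1.

1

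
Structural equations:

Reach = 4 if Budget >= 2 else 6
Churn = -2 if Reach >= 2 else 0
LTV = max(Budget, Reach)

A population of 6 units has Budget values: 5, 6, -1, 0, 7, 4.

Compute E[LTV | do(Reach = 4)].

Under do(Reach=4), Reach's equation is replaced by Reach=4 for every unit. Per-unit LTV: 5, 6, 4, 4, 7, 4. Mean = 5.

5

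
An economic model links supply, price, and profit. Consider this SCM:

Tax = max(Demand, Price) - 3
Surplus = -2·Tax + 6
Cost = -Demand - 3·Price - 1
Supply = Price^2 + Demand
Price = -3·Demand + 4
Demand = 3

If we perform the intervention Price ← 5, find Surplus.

2

Under do(Price=5), the mechanism Price = -3·Demand + 4 is discarded; Price is fixed at 5.
Tax = max(Demand, Price) - 3  [with Demand=3, Price=5]  = 2
Surplus = -2·Tax + 6  [with Tax=2]  = 2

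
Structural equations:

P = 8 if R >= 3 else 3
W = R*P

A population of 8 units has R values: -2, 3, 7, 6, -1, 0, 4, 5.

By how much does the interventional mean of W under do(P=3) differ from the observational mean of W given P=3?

Every unit gets P=3 under the intervention. W values become -6, 9, 21, 18, -3, 0, 12, 15; E[W|do(P=3)] = 8.25.
Conditioning on P=3 selects the 3 unit(s) with R ∈ {-2, -1, 0}. Their W values: -6, -3, 0. Mean = -3.
Difference = 8.25 − (-3) = 11.25.

11.25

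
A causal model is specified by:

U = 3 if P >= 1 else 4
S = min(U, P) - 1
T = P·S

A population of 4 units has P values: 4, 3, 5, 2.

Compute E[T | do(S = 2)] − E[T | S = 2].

Every unit gets S=2 under the intervention. T values become 8, 6, 10, 4; E[T|do(S=2)] = 7.
Observing S=2 restricts to units where S's equation naturally yields 2: P ∈ {4, 3, 5}. In that subpopulation T = 8, 6, 10, mean 8.
Difference = 7 − 8 = -1.

-1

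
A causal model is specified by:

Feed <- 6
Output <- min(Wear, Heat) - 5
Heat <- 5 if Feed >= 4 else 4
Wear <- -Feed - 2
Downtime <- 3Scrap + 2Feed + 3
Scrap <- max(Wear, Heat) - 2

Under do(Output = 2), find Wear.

-8

do(Output=2) replaces the equation Output <- min(Wear, Heat) - 5 with the constant Output = 2.
Wear is not downstream of the intervention, so its value is determined by the original equations.
Wear = -Feed - 2  [with Feed=6]  = -8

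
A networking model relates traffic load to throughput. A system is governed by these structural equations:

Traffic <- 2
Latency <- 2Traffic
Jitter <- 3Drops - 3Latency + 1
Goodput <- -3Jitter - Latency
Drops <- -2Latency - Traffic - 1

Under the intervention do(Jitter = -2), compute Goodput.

Intervening sets Jitter = -2 and removes its equation (Jitter <- 3Drops - 3Latency + 1).
Latency = 2Traffic  [with Traffic=2]  = 4
Goodput = -3Jitter - Latency  [with Jitter=-2, Latency=4]  = 2

2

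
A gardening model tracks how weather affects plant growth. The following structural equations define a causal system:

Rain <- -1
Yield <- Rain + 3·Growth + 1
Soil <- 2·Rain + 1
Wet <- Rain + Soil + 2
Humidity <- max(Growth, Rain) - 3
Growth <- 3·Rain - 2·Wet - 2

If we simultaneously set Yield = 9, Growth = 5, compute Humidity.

Setting Yield = 9, Growth = 5 by intervention discards those variables' equations.
Humidity = max(Growth, Rain) - 3  [with Growth=5, Rain=-1]  = 2

2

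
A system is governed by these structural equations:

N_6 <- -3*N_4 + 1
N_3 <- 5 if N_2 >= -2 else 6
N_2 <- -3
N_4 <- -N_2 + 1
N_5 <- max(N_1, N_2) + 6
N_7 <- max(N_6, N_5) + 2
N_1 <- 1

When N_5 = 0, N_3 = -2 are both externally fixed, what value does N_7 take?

2

The joint intervention fixes N_5 = 0, N_3 = -2, removing each variable's own equation.
N_4 = -N_2 + 1  [with N_2=-3]  = 4
N_6 = -3*N_4 + 1  [with N_4=4]  = -11
N_7 = max(N_6, N_5) + 2  [with N_6=-11, N_5=0]  = 2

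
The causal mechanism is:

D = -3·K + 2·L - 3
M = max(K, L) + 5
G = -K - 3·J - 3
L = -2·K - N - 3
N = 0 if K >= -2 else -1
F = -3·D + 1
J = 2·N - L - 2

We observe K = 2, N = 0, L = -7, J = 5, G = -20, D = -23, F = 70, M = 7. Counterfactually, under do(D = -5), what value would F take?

16

Intervening sets D = -5 and removes its equation (D = -3·K + 2·L - 3).
F = -3·D + 1  [with D=-5]  = 16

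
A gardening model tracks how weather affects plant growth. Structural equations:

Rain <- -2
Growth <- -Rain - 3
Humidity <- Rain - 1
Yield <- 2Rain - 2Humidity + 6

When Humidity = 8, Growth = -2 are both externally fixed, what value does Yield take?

-14

The joint intervention fixes Humidity = 8, Growth = -2, removing each variable's own equation.
Yield = 2Rain - 2Humidity + 6  [with Rain=-2, Humidity=8]  = -14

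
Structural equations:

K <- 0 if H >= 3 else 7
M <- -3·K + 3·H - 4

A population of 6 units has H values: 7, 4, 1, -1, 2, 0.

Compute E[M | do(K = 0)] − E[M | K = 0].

-10

do(K=0) breaks K's dependence on H. With K=0 fixed, M across the units is 17, 8, -1, -7, 2, -4, mean 2.5.
Observing K=0 restricts to units where K's equation naturally yields 0: H ∈ {7, 4}. In that subpopulation M = 17, 8, mean 12.5.
Difference = 2.5 − 12.5 = -10.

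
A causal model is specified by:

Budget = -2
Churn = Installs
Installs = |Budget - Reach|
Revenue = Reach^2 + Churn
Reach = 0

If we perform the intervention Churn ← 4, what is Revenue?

Intervening sets Churn = 4 and removes its equation (Churn = Installs).
Revenue = Reach^2 + Churn  [with Reach=0, Churn=4]  = 4

4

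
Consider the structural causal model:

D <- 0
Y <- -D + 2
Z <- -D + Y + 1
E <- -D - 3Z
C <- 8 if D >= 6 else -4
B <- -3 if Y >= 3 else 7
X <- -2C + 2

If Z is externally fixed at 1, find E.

-3

The intervention breaks the incoming arrows to Z: Z <- -D + Y + 1 no longer applies, and Z = 1.
E = -D - 3Z  [with D=0, Z=1]  = -3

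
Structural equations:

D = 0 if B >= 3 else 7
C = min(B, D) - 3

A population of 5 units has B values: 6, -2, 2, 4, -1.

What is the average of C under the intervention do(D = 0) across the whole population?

Every unit gets D=0 under the intervention. C values become -3, -5, -3, -3, -4; E[C|do(D=0)] = -3.6.

-3.6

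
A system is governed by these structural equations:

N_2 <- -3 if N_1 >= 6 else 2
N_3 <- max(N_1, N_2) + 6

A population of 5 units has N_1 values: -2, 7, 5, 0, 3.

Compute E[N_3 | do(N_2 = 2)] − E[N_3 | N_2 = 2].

do(N_2=2) breaks N_2's dependence on N_1. With N_2=2 fixed, N_3 across the units is 8, 13, 11, 8, 9, mean 9.8.
Conditioning on N_2=2 selects the 4 unit(s) with N_1 ∈ {-2, 5, 0, 3}. Their N_3 values: 8, 11, 8, 9. Mean = 9.
Difference = 9.8 − 9 = 0.8.

0.8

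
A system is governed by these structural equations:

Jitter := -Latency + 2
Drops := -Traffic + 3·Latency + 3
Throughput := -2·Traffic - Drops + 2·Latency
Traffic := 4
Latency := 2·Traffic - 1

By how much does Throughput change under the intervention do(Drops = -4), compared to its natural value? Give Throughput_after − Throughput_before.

24

do(Drops=-4) replaces the equation Drops := -Traffic + 3·Latency + 3 with the constant Drops = -4.
Latency = 2·Traffic - 1  [with Traffic=4]  = 7
Throughput = -2·Traffic - Drops + 2·Latency  [with Traffic=4, Drops=-4, Latency=7]  = 10
Without intervention: Latency = 2·Traffic - 1  [with Traffic=4]  = 7; Drops = -Traffic + 3·Latency + 3  [with Traffic=4, Latency=7]  = 20; Throughput = -2·Traffic - Drops + 2·Latency  [with Traffic=4, Drops=20, Latency=7]  = -14.
Change = 10 − (-14) = 24.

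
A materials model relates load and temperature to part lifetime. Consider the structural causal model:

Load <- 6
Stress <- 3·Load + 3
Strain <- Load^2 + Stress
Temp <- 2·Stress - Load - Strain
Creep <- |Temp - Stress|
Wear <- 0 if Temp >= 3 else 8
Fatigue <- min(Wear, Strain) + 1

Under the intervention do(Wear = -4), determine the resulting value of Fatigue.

Intervening sets Wear = -4 and removes its equation (Wear <- 0 if Temp >= 3 else 8).
Stress = 3·Load + 3  [with Load=6]  = 21
Strain = Load^2 + Stress  [with Load=6, Stress=21]  = 57
Fatigue = min(Wear, Strain) + 1  [with Wear=-4, Strain=57]  = -3

-3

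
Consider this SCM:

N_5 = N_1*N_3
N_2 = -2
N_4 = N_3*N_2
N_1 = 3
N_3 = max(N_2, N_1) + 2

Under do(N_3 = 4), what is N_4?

The intervention breaks the incoming arrows to N_3: N_3 = max(N_2, N_1) + 2 no longer applies, and N_3 = 4.
N_4 = N_3*N_2  [with N_3=4, N_2=-2]  = -8

-8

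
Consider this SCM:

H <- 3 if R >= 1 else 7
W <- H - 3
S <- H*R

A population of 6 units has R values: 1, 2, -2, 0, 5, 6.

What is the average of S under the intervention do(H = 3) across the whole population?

6

Every unit gets H=3 under the intervention. S values become 3, 6, -6, 0, 15, 18; E[S|do(H=3)] = 6.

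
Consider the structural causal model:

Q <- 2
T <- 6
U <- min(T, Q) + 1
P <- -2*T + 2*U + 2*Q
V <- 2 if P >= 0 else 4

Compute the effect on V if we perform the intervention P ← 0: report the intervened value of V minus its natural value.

-2

Intervening sets P = 0 and removes its equation (P <- -2*T + 2*U + 2*Q).
V = 2 if P >= 0 else 4  [with P=0]  = 2
Without intervention: U = min(T, Q) + 1  [with T=6, Q=2]  = 3; P = -2*T + 2*U + 2*Q  [with T=6, U=3, Q=2]  = -2; V = 2 if P >= 0 else 4  [with P=-2]  = 4.
Change = 2 − 4 = -2.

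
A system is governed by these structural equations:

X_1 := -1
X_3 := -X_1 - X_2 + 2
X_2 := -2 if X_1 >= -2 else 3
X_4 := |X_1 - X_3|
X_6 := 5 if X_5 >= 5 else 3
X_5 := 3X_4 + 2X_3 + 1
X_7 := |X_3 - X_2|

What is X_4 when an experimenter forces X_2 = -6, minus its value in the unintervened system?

4

Under do(X_2=-6), the mechanism X_2 := -2 if X_1 >= -2 else 3 is discarded; X_2 is fixed at -6.
X_3 = -X_1 - X_2 + 2  [with X_1=-1, X_2=-6]  = 9
X_4 = |X_1 - X_3|  [with X_1=-1, X_3=9]  = 10
Without intervention: X_2 = -2 if X_1 >= -2 else 3  [with X_1=-1]  = -2; X_3 = -X_1 - X_2 + 2  [with X_1=-1, X_2=-2]  = 5; X_4 = |X_1 - X_3|  [with X_1=-1, X_3=5]  = 6.
Change = 10 − 6 = 4.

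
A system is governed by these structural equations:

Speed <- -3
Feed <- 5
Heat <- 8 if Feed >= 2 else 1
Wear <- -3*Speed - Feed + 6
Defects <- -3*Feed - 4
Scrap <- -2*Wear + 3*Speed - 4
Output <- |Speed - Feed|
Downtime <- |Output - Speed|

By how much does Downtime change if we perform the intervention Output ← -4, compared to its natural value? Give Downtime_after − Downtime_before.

do(Output=-4) replaces the equation Output <- |Speed - Feed| with the constant Output = -4.
Downtime = |Output - Speed|  [with Output=-4, Speed=-3]  = 1
Without intervention: Output = |Speed - Feed|  [with Speed=-3, Feed=5]  = 8; Downtime = |Output - Speed|  [with Output=8, Speed=-3]  = 11.
Change = 1 − 11 = -10.

-10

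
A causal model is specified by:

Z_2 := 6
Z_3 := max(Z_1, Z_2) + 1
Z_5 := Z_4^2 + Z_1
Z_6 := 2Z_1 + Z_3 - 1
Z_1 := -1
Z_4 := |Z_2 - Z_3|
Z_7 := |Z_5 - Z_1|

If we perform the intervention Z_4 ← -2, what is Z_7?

The intervention breaks the incoming arrows to Z_4: Z_4 := |Z_2 - Z_3| no longer applies, and Z_4 = -2.
Z_5 = Z_4^2 + Z_1  [with Z_4=-2, Z_1=-1]  = 3
Z_7 = |Z_5 - Z_1|  [with Z_5=3, Z_1=-1]  = 4

4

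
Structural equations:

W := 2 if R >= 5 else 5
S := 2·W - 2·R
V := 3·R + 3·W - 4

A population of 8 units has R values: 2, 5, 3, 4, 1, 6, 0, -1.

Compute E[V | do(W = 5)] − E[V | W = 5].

do(W=5) breaks W's dependence on R. With W=5 fixed, V across the units is 17, 26, 20, 23, 14, 29, 11, 8, mean 18.5.
E[V|W=5] averages over only the 6 units with W=5 (R = 2, 3, 4, 1, 0, -1): V = 17, 20, 23, 14, 11, 8, mean 15.5.
Difference = 18.5 − 15.5 = 3.

3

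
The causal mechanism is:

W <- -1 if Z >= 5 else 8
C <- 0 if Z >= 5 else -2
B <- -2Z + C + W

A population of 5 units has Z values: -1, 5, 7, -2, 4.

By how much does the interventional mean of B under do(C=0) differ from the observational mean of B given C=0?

do(C=0) breaks C's dependence on Z. With C=0 fixed, B across the units is 10, -11, -15, 12, 0, mean -0.8.
E[B|C=0] averages over only the 2 units with C=0 (Z = 5, 7): B = -11, -15, mean -13.
Difference = -0.8 − (-13) = 12.2.

12.2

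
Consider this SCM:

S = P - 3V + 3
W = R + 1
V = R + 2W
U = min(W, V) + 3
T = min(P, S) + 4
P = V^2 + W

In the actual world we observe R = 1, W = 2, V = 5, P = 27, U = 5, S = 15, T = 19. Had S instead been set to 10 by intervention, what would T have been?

Intervening sets S = 10 and removes its equation (S = P - 3V + 3).
W = R + 1  [with R=1]  = 2
V = R + 2W  [with R=1, W=2]  = 5
P = V^2 + W  [with V=5, W=2]  = 27
T = min(P, S) + 4  [with P=27, S=10]  = 14

14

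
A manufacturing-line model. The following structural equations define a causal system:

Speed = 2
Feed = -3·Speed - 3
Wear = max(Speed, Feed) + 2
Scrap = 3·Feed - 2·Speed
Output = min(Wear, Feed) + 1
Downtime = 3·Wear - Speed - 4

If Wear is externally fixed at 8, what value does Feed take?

Under do(Wear=8), the mechanism Wear = max(Speed, Feed) + 2 is discarded; Wear is fixed at 8.
Since Feed is not a descendant of the intervened variable, it is unaffected.
Feed = -3·Speed - 3  [with Speed=2]  = -9

-9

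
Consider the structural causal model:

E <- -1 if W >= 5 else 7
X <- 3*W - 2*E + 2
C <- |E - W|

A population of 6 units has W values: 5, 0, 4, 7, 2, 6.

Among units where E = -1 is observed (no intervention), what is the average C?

7

E[C|E=-1] averages over only the 3 units with E=-1 (W = 5, 7, 6): C = 6, 8, 7, mean 7.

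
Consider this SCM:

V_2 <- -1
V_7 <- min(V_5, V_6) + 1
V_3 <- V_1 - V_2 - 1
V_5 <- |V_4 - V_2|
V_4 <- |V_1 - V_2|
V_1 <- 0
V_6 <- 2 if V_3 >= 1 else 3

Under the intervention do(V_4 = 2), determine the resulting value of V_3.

Under do(V_4=2), the mechanism V_4 <- |V_1 - V_2| is discarded; V_4 is fixed at 2.
Since V_3 is not a descendant of the intervened variable, it is unaffected.
V_3 = V_1 - V_2 - 1  [with V_1=0, V_2=-1]  = 0

0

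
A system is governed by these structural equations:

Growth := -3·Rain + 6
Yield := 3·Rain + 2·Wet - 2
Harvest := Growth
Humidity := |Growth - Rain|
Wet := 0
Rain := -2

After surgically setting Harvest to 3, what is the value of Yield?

-8

do(Harvest=3) replaces the equation Harvest := Growth with the constant Harvest = 3.
Since Yield is not a descendant of the intervened variable, it is unaffected.
Yield = 3·Rain + 2·Wet - 2  [with Rain=-2, Wet=0]  = -8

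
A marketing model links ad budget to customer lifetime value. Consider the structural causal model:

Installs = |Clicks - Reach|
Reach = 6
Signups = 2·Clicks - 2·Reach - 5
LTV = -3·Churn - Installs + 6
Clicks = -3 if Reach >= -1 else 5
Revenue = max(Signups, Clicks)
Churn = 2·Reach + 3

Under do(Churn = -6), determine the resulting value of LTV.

15

Under do(Churn=-6), the mechanism Churn = 2·Reach + 3 is discarded; Churn is fixed at -6.
Clicks = -3 if Reach >= -1 else 5  [with Reach=6]  = -3
Installs = |Clicks - Reach|  [with Clicks=-3, Reach=6]  = 9
LTV = -3·Churn - Installs + 6  [with Churn=-6, Installs=9]  = 15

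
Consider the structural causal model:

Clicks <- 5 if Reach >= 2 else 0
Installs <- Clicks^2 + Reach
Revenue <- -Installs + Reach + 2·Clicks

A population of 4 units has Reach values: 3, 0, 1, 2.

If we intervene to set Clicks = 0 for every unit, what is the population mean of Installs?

1.5

do(Clicks=0) breaks Clicks's dependence on Reach. With Clicks=0 fixed, Installs across the units is 3, 0, 1, 2, mean 1.5.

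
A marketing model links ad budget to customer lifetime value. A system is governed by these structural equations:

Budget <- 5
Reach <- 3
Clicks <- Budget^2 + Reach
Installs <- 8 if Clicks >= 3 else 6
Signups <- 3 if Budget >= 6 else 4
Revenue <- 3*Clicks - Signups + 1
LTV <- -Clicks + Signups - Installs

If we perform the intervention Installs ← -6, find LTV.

-18

The intervention breaks the incoming arrows to Installs: Installs <- 8 if Clicks >= 3 else 6 no longer applies, and Installs = -6.
Clicks = Budget^2 + Reach  [with Budget=5, Reach=3]  = 28
Signups = 3 if Budget >= 6 else 4  [with Budget=5]  = 4
LTV = -Clicks + Signups - Installs  [with Clicks=28, Signups=4, Installs=-6]  = -18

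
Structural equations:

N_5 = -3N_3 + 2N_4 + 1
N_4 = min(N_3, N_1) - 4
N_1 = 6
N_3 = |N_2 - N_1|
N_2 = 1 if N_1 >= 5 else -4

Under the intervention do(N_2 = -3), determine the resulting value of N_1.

Under do(N_2=-3), the mechanism N_2 = 1 if N_1 >= 5 else -4 is discarded; N_2 is fixed at -3.
N_1 is not downstream of the intervention, so its value is determined by the original equations.

6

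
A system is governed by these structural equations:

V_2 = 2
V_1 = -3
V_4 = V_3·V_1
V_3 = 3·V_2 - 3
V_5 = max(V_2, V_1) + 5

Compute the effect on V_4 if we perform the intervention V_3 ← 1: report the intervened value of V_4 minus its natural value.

6

The intervention breaks the incoming arrows to V_3: V_3 = 3·V_2 - 3 no longer applies, and V_3 = 1.
V_4 = V_3·V_1  [with V_3=1, V_1=-3]  = -3
Without intervention: V_3 = 3·V_2 - 3  [with V_2=2]  = 3; V_4 = V_3·V_1  [with V_3=3, V_1=-3]  = -9.
Change = -3 − (-9) = 6.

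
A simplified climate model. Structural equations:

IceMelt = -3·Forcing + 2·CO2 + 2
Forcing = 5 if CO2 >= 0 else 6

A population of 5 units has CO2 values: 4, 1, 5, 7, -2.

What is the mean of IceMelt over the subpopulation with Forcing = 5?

-4.5

E[IceMelt|Forcing=5] averages over only the 4 units with Forcing=5 (CO2 = 4, 1, 5, 7): IceMelt = -5, -11, -3, 1, mean -4.5.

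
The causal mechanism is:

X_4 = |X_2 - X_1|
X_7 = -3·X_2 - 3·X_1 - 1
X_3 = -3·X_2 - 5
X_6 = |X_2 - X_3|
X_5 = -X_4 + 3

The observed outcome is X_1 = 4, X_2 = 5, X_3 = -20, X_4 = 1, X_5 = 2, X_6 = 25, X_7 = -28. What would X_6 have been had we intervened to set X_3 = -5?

10

The intervention breaks the incoming arrows to X_3: X_3 = -3·X_2 - 5 no longer applies, and X_3 = -5.
X_6 = |X_2 - X_3|  [with X_2=5, X_3=-5]  = 10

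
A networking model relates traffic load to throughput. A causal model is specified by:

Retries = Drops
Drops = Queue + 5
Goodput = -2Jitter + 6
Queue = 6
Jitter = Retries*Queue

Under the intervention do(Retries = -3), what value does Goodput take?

do(Retries=-3) replaces the equation Retries = Drops with the constant Retries = -3.
Jitter = Retries*Queue  [with Retries=-3, Queue=6]  = -18
Goodput = -2Jitter + 6  [with Jitter=-18]  = 42

42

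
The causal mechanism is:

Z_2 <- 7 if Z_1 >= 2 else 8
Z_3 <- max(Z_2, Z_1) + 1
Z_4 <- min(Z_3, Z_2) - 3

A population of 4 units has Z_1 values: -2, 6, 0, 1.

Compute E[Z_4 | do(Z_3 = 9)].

Under do(Z_3=9), Z_3's equation is replaced by Z_3=9 for every unit. Per-unit Z_4: 5, 4, 5, 5. Mean = 4.75.

4.75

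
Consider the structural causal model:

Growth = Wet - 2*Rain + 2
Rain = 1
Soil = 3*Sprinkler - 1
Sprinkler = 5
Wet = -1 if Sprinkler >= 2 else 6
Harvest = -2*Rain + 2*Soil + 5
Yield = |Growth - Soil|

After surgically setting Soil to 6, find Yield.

7

The intervention breaks the incoming arrows to Soil: Soil = 3*Sprinkler - 1 no longer applies, and Soil = 6.
Wet = -1 if Sprinkler >= 2 else 6  [with Sprinkler=5]  = -1
Growth = Wet - 2*Rain + 2  [with Wet=-1, Rain=1]  = -1
Yield = |Growth - Soil|  [with Growth=-1, Soil=6]  = 7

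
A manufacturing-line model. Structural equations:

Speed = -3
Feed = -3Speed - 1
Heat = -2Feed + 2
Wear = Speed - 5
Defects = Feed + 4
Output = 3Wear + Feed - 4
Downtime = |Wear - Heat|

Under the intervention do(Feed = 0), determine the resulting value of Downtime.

10

Under do(Feed=0), the mechanism Feed = -3Speed - 1 is discarded; Feed is fixed at 0.
Heat = -2Feed + 2  [with Feed=0]  = 2
Wear = Speed - 5  [with Speed=-3]  = -8
Downtime = |Wear - Heat|  [with Wear=-8, Heat=2]  = 10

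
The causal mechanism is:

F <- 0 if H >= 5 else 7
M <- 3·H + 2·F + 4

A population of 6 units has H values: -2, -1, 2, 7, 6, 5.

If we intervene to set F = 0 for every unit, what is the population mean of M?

Every unit gets F=0 under the intervention. M values become -2, 1, 10, 25, 22, 19; E[M|do(F=0)] = 12.5.

12.5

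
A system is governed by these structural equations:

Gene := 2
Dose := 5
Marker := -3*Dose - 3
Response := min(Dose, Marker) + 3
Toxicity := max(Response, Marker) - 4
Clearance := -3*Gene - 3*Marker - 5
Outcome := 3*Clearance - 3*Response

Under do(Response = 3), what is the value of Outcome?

120

The intervention breaks the incoming arrows to Response: Response := min(Dose, Marker) + 3 no longer applies, and Response = 3.
Marker = -3*Dose - 3  [with Dose=5]  = -18
Clearance = -3*Gene - 3*Marker - 5  [with Gene=2, Marker=-18]  = 43
Outcome = 3*Clearance - 3*Response  [with Clearance=43, Response=3]  = 120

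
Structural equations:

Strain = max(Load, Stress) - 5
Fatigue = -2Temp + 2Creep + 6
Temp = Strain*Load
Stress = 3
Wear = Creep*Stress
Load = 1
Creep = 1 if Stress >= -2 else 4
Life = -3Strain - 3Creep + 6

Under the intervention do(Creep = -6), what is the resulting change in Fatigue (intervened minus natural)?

-14

Under do(Creep=-6), the mechanism Creep = 1 if Stress >= -2 else 4 is discarded; Creep is fixed at -6.
Strain = max(Load, Stress) - 5  [with Load=1, Stress=3]  = -2
Temp = Strain*Load  [with Strain=-2, Load=1]  = -2
Fatigue = -2Temp + 2Creep + 6  [with Temp=-2, Creep=-6]  = -2
Without intervention: Strain = max(Load, Stress) - 5  [with Load=1, Stress=3]  = -2; Temp = Strain*Load  [with Strain=-2, Load=1]  = -2; Creep = 1 if Stress >= -2 else 4  [with Stress=3]  = 1; Fatigue = -2Temp + 2Creep + 6  [with Temp=-2, Creep=1]  = 12.
Change = -2 − 12 = -14.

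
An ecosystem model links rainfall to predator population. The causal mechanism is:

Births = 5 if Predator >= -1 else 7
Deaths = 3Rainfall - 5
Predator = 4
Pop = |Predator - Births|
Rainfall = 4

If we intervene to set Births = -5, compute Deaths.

The intervention breaks the incoming arrows to Births: Births = 5 if Predator >= -1 else 7 no longer applies, and Births = -5.
Deaths is not downstream of the intervention, so its value is determined by the original equations.
Deaths = 3Rainfall - 5  [with Rainfall=4]  = 7

7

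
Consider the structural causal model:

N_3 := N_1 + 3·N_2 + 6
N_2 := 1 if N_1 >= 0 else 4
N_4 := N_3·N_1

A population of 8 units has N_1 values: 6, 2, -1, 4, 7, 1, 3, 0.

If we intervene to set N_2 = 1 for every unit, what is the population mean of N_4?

Every unit gets N_2=1 under the intervention. N_4 values become 90, 22, -8, 52, 112, 10, 36, 0; E[N_4|do(N_2=1)] = 39.25.

39.25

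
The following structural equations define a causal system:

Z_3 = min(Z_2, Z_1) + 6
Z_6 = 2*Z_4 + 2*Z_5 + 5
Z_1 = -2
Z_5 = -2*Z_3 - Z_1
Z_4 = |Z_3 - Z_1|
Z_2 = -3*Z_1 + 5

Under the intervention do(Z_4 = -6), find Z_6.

-19

Under do(Z_4=-6), the mechanism Z_4 = |Z_3 - Z_1| is discarded; Z_4 is fixed at -6.
Z_2 = -3*Z_1 + 5  [with Z_1=-2]  = 11
Z_3 = min(Z_2, Z_1) + 6  [with Z_2=11, Z_1=-2]  = 4
Z_5 = -2*Z_3 - Z_1  [with Z_3=4, Z_1=-2]  = -6
Z_6 = 2*Z_4 + 2*Z_5 + 5  [with Z_4=-6, Z_5=-6]  = -19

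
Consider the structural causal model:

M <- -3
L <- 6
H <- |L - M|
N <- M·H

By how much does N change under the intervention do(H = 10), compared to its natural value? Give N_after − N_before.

-3

The intervention breaks the incoming arrows to H: H <- |L - M| no longer applies, and H = 10.
N = M·H  [with M=-3, H=10]  = -30
Without intervention: H = |L - M|  [with L=6, M=-3]  = 9; N = M·H  [with M=-3, H=9]  = -27.
Change = -30 − (-27) = -3.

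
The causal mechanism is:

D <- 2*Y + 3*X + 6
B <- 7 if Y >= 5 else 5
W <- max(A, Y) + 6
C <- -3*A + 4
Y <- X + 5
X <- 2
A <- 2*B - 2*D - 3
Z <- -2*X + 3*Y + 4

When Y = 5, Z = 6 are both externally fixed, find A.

Setting Y = 5, Z = 6 by intervention discards those variables' equations.
D = 2*Y + 3*X + 6  [with Y=5, X=2]  = 22
B = 7 if Y >= 5 else 5  [with Y=5]  = 7
A = 2*B - 2*D - 3  [with B=7, D=22]  = -33

-33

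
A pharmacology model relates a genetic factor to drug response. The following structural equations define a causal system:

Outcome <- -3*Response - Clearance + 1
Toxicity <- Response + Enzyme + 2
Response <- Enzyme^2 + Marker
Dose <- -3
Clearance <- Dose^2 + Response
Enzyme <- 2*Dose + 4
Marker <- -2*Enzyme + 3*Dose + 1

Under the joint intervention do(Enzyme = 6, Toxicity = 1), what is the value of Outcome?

-72

The joint intervention fixes Enzyme = 6, Toxicity = 1, removing each variable's own equation.
Marker = -2*Enzyme + 3*Dose + 1  [with Enzyme=6, Dose=-3]  = -20
Response = Enzyme^2 + Marker  [with Enzyme=6, Marker=-20]  = 16
Clearance = Dose^2 + Response  [with Dose=-3, Response=16]  = 25
Outcome = -3*Response - Clearance + 1  [with Response=16, Clearance=25]  = -72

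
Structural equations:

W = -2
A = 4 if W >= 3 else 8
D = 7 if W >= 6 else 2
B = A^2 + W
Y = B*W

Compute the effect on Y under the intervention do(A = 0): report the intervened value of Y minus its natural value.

128

do(A=0) replaces the equation A = 4 if W >= 3 else 8 with the constant A = 0.
B = A^2 + W  [with A=0, W=-2]  = -2
Y = B*W  [with B=-2, W=-2]  = 4
Without intervention: A = 4 if W >= 3 else 8  [with W=-2]  = 8; B = A^2 + W  [with A=8, W=-2]  = 62; Y = B*W  [with B=62, W=-2]  = -124.
Change = 4 − (-124) = 128.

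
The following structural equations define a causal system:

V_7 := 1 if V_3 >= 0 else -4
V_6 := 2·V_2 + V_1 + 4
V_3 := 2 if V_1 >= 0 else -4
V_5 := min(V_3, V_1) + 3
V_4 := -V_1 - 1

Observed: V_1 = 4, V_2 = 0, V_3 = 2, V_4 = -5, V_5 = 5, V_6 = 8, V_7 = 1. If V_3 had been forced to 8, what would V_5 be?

do(V_3=8) replaces the equation V_3 := 2 if V_1 >= 0 else -4 with the constant V_3 = 8.
V_5 = min(V_3, V_1) + 3  [with V_3=8, V_1=4]  = 7

7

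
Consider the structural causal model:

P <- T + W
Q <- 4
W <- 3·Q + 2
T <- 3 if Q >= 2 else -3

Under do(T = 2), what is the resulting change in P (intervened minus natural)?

-1

The intervention breaks the incoming arrows to T: T <- 3 if Q >= 2 else -3 no longer applies, and T = 2.
W = 3·Q + 2  [with Q=4]  = 14
P = T + W  [with T=2, W=14]  = 16
Without intervention: W = 3·Q + 2  [with Q=4]  = 14; T = 3 if Q >= 2 else -3  [with Q=4]  = 3; P = T + W  [with T=3, W=14]  = 17.
Change = 16 − 17 = -1.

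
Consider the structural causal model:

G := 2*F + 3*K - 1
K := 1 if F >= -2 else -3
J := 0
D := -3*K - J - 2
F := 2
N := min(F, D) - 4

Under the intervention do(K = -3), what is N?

-2

The intervention breaks the incoming arrows to K: K := 1 if F >= -2 else -3 no longer applies, and K = -3.
D = -3*K - J - 2  [with K=-3, J=0]  = 7
N = min(F, D) - 4  [with F=2, D=7]  = -2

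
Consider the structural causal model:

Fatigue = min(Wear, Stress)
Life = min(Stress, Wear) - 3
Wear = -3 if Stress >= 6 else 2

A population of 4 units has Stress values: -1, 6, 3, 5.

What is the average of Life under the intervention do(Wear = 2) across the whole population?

The intervention sets Wear=2 in all 4 units regardless of Stress. Recomputing Life per unit gives -4, -1, -1, -1; average -1.75.

-1.75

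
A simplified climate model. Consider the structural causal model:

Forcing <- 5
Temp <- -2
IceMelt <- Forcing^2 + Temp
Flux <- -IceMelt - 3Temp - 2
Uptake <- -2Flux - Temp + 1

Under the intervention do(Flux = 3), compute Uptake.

Intervening sets Flux = 3 and removes its equation (Flux <- -IceMelt - 3Temp - 2).
Uptake = -2Flux - Temp + 1  [with Flux=3, Temp=-2]  = -3

-3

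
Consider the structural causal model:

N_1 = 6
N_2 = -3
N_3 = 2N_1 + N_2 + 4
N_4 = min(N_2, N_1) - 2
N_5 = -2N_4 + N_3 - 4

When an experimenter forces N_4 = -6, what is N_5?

Intervening sets N_4 = -6 and removes its equation (N_4 = min(N_2, N_1) - 2).
N_3 = 2N_1 + N_2 + 4  [with N_1=6, N_2=-3]  = 13
N_5 = -2N_4 + N_3 - 4  [with N_4=-6, N_3=13]  = 21

21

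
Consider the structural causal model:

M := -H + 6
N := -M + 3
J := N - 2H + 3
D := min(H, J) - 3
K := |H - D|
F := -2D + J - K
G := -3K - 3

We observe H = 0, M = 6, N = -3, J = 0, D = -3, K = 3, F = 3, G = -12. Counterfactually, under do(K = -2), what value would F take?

8

Intervening sets K = -2 and removes its equation (K := |H - D|).
M = -H + 6  [with H=0]  = 6
N = -M + 3  [with M=6]  = -3
J = N - 2H + 3  [with N=-3, H=0]  = 0
D = min(H, J) - 3  [with H=0, J=0]  = -3
F = -2D + J - K  [with D=-3, J=0, K=-2]  = 8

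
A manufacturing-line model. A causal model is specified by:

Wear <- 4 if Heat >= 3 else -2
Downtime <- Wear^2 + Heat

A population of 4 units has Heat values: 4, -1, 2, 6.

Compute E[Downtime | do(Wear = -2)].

6.75

The intervention sets Wear=-2 in all 4 units regardless of Heat. Recomputing Downtime per unit gives 8, 3, 6, 10; average 6.75.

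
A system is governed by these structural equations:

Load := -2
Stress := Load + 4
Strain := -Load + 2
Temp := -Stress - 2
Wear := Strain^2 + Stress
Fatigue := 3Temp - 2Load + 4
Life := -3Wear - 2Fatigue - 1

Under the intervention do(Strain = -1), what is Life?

The intervention breaks the incoming arrows to Strain: Strain := -Load + 2 no longer applies, and Strain = -1.
Stress = Load + 4  [with Load=-2]  = 2
Temp = -Stress - 2  [with Stress=2]  = -4
Wear = Strain^2 + Stress  [with Strain=-1, Stress=2]  = 3
Fatigue = 3Temp - 2Load + 4  [with Temp=-4, Load=-2]  = -4
Life = -3Wear - 2Fatigue - 1  [with Wear=3, Fatigue=-4]  = -2

-2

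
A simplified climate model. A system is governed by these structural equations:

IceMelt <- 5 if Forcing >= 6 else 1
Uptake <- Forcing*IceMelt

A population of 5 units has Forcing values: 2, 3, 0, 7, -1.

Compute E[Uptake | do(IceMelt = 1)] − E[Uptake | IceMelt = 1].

Every unit gets IceMelt=1 under the intervention. Uptake values become 2, 3, 0, 7, -1; E[Uptake|do(IceMelt=1)] = 2.2.
Observing IceMelt=1 restricts to units where IceMelt's equation naturally yields 1: Forcing ∈ {2, 3, 0, -1}. In that subpopulation Uptake = 2, 3, 0, -1, mean 1.
Difference = 2.2 − 1 = 1.2.

1.2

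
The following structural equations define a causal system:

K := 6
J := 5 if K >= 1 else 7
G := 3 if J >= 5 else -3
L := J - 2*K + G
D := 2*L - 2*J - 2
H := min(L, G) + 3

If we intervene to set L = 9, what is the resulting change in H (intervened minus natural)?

7

Under do(L=9), the mechanism L := J - 2*K + G is discarded; L is fixed at 9.
J = 5 if K >= 1 else 7  [with K=6]  = 5
G = 3 if J >= 5 else -3  [with J=5]  = 3
H = min(L, G) + 3  [with L=9, G=3]  = 6
Without intervention: J = 5 if K >= 1 else 7  [with K=6]  = 5; G = 3 if J >= 5 else -3  [with J=5]  = 3; L = J - 2*K + G  [with J=5, K=6, G=3]  = -4; H = min(L, G) + 3  [with L=-4, G=3]  = -1.
Change = 6 − (-1) = 7.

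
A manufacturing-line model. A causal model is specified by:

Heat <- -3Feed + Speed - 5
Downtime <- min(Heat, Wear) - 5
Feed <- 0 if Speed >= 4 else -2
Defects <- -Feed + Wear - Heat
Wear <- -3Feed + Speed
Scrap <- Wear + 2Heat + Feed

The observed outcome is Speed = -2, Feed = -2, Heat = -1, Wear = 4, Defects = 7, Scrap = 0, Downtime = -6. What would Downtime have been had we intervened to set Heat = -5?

The intervention breaks the incoming arrows to Heat: Heat <- -3Feed + Speed - 5 no longer applies, and Heat = -5.
Feed = 0 if Speed >= 4 else -2  [with Speed=-2]  = -2
Wear = -3Feed + Speed  [with Feed=-2, Speed=-2]  = 4
Downtime = min(Heat, Wear) - 5  [with Heat=-5, Wear=4]  = -10

-10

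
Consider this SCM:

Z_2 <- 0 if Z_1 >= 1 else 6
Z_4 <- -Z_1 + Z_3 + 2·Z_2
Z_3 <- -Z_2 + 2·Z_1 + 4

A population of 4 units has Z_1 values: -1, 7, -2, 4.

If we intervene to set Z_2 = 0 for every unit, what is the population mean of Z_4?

Under do(Z_2=0), Z_2's equation is replaced by Z_2=0 for every unit. Per-unit Z_4: 3, 11, 2, 8. Mean = 6.

6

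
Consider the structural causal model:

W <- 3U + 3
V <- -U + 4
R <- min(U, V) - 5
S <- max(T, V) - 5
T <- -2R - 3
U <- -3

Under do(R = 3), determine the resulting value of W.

-6

The intervention breaks the incoming arrows to R: R <- min(U, V) - 5 no longer applies, and R = 3.
No directed path runs from R to W, so W keeps its natural value.
W = 3U + 3  [with U=-3]  = -6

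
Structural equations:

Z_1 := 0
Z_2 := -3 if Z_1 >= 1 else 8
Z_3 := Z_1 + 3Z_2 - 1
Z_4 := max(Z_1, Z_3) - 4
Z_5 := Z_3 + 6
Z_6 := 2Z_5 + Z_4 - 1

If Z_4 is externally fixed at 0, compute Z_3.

Under do(Z_4=0), the mechanism Z_4 := max(Z_1, Z_3) - 4 is discarded; Z_4 is fixed at 0.
Since Z_3 is not a descendant of the intervened variable, it is unaffected.
Z_2 = -3 if Z_1 >= 1 else 8  [with Z_1=0]  = 8
Z_3 = Z_1 + 3Z_2 - 1  [with Z_1=0, Z_2=8]  = 23

23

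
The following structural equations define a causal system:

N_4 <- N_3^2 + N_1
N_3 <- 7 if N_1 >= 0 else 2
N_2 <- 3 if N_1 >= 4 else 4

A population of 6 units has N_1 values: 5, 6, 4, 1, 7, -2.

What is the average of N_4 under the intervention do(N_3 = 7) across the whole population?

do(N_3=7) breaks N_3's dependence on N_1. With N_3=7 fixed, N_4 across the units is 54, 55, 53, 50, 56, 47, mean 52.5.

52.5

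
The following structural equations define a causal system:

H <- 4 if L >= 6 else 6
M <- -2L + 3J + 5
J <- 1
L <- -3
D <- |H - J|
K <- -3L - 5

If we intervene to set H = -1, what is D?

Under do(H=-1), the mechanism H <- 4 if L >= 6 else 6 is discarded; H is fixed at -1.
D = |H - J|  [with H=-1, J=1]  = 2

2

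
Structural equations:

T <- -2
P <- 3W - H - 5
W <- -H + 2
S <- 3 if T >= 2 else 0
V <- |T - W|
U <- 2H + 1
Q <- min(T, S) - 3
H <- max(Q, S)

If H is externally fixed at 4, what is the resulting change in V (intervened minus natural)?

do(H=4) replaces the equation H <- max(Q, S) with the constant H = 4.
W = -H + 2  [with H=4]  = -2
V = |T - W|  [with T=-2, W=-2]  = 0
Without intervention: S = 3 if T >= 2 else 0  [with T=-2]  = 0; Q = min(T, S) - 3  [with T=-2, S=0]  = -5; H = max(Q, S)  [with Q=-5, S=0]  = 0; W = -H + 2  [with H=0]  = 2; V = |T - W|  [with T=-2, W=2]  = 4.
Change = 0 − 4 = -4.

-4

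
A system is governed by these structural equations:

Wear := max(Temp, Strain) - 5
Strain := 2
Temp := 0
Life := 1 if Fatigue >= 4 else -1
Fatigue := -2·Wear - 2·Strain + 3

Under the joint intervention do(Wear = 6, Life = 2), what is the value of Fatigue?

The joint intervention fixes Wear = 6, Life = 2, removing each variable's own equation.
Fatigue = -2·Wear - 2·Strain + 3  [with Wear=6, Strain=2]  = -13

-13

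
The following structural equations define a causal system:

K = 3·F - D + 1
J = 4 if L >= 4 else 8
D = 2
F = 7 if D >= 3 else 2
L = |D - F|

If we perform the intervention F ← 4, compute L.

The intervention breaks the incoming arrows to F: F = 7 if D >= 3 else 2 no longer applies, and F = 4.
L = |D - F|  [with D=2, F=4]  = 2

2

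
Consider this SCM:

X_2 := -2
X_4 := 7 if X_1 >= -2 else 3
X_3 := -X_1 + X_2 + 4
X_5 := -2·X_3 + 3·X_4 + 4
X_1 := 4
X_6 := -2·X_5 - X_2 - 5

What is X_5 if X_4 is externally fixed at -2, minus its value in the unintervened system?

-27

Intervening sets X_4 = -2 and removes its equation (X_4 := 7 if X_1 >= -2 else 3).
X_3 = -X_1 + X_2 + 4  [with X_1=4, X_2=-2]  = -2
X_5 = -2·X_3 + 3·X_4 + 4  [with X_3=-2, X_4=-2]  = 2
Without intervention: X_3 = -X_1 + X_2 + 4  [with X_1=4, X_2=-2]  = -2; X_4 = 7 if X_1 >= -2 else 3  [with X_1=4]  = 7; X_5 = -2·X_3 + 3·X_4 + 4  [with X_3=-2, X_4=7]  = 29.
Change = 2 − 29 = -27.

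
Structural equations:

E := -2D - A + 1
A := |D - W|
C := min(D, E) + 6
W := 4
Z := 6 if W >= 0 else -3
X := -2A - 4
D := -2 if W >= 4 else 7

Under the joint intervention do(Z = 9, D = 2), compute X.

Setting Z = 9, D = 2 by intervention discards those variables' equations.
A = |D - W|  [with D=2, W=4]  = 2
X = -2A - 4  [with A=2]  = -8

-8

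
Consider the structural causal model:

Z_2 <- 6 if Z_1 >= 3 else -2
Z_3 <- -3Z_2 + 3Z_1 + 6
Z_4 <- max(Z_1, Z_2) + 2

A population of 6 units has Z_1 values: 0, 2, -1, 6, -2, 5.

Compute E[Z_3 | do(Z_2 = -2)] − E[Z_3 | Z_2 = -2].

5.75

Every unit gets Z_2=-2 under the intervention. Z_3 values become 12, 18, 9, 30, 6, 27; E[Z_3|do(Z_2=-2)] = 17.
Conditioning on Z_2=-2 selects the 4 unit(s) with Z_1 ∈ {0, 2, -1, -2}. Their Z_3 values: 12, 18, 9, 6. Mean = 11.25.
Difference = 17 − 11.25 = 5.75.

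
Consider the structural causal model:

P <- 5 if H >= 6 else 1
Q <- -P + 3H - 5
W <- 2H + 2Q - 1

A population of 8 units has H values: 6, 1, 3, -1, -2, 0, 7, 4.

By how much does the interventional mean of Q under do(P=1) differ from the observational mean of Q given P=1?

4.25

Every unit gets P=1 under the intervention. Q values become 12, -3, 3, -9, -12, -6, 15, 6; E[Q|do(P=1)] = 0.75.
E[Q|P=1] averages over only the 6 units with P=1 (H = 1, 3, -1, -2, 0, 4): Q = -3, 3, -9, -12, -6, 6, mean -3.5.
Difference = 0.75 − (-3.5) = 4.25.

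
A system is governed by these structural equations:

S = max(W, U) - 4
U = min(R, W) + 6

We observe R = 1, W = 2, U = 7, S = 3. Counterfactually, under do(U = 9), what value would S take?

The intervention breaks the incoming arrows to U: U = min(R, W) + 6 no longer applies, and U = 9.
S = max(W, U) - 4  [with W=2, U=9]  = 5

5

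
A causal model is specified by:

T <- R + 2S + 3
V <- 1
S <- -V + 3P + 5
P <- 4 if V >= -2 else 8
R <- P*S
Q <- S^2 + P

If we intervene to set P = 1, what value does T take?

Under do(P=1), the mechanism P <- 4 if V >= -2 else 8 is discarded; P is fixed at 1.
S = -V + 3P + 5  [with V=1, P=1]  = 7
R = P*S  [with P=1, S=7]  = 7
T = R + 2S + 3  [with R=7, S=7]  = 24

24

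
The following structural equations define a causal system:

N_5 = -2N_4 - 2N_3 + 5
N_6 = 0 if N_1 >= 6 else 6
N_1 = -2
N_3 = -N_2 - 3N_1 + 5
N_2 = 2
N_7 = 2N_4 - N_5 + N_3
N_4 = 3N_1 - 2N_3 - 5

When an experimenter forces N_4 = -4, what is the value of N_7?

6

The intervention breaks the incoming arrows to N_4: N_4 = 3N_1 - 2N_3 - 5 no longer applies, and N_4 = -4.
N_3 = -N_2 - 3N_1 + 5  [with N_2=2, N_1=-2]  = 9
N_5 = -2N_4 - 2N_3 + 5  [with N_4=-4, N_3=9]  = -5
N_7 = 2N_4 - N_5 + N_3  [with N_4=-4, N_5=-5, N_3=9]  = 6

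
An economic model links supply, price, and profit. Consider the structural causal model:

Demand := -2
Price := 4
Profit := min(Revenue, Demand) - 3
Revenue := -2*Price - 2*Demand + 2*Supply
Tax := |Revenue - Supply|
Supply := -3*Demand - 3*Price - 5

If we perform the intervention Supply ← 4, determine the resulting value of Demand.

-2

Under do(Supply=4), the mechanism Supply := -3*Demand - 3*Price - 5 is discarded; Supply is fixed at 4.
Demand is not downstream of the intervention, so its value is determined by the original equations.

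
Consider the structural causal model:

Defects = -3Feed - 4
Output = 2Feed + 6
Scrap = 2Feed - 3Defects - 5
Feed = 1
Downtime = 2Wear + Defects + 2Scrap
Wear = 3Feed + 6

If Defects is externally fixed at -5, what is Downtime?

37

The intervention breaks the incoming arrows to Defects: Defects = -3Feed - 4 no longer applies, and Defects = -5.
Wear = 3Feed + 6  [with Feed=1]  = 9
Scrap = 2Feed - 3Defects - 5  [with Feed=1, Defects=-5]  = 12
Downtime = 2Wear + Defects + 2Scrap  [with Wear=9, Defects=-5, Scrap=12]  = 37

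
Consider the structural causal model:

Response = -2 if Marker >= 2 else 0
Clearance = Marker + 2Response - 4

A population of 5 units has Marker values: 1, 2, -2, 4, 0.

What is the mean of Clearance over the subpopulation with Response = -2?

E[Clearance|Response=-2] averages over only the 2 units with Response=-2 (Marker = 2, 4): Clearance = -6, -4, mean -5.

-5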